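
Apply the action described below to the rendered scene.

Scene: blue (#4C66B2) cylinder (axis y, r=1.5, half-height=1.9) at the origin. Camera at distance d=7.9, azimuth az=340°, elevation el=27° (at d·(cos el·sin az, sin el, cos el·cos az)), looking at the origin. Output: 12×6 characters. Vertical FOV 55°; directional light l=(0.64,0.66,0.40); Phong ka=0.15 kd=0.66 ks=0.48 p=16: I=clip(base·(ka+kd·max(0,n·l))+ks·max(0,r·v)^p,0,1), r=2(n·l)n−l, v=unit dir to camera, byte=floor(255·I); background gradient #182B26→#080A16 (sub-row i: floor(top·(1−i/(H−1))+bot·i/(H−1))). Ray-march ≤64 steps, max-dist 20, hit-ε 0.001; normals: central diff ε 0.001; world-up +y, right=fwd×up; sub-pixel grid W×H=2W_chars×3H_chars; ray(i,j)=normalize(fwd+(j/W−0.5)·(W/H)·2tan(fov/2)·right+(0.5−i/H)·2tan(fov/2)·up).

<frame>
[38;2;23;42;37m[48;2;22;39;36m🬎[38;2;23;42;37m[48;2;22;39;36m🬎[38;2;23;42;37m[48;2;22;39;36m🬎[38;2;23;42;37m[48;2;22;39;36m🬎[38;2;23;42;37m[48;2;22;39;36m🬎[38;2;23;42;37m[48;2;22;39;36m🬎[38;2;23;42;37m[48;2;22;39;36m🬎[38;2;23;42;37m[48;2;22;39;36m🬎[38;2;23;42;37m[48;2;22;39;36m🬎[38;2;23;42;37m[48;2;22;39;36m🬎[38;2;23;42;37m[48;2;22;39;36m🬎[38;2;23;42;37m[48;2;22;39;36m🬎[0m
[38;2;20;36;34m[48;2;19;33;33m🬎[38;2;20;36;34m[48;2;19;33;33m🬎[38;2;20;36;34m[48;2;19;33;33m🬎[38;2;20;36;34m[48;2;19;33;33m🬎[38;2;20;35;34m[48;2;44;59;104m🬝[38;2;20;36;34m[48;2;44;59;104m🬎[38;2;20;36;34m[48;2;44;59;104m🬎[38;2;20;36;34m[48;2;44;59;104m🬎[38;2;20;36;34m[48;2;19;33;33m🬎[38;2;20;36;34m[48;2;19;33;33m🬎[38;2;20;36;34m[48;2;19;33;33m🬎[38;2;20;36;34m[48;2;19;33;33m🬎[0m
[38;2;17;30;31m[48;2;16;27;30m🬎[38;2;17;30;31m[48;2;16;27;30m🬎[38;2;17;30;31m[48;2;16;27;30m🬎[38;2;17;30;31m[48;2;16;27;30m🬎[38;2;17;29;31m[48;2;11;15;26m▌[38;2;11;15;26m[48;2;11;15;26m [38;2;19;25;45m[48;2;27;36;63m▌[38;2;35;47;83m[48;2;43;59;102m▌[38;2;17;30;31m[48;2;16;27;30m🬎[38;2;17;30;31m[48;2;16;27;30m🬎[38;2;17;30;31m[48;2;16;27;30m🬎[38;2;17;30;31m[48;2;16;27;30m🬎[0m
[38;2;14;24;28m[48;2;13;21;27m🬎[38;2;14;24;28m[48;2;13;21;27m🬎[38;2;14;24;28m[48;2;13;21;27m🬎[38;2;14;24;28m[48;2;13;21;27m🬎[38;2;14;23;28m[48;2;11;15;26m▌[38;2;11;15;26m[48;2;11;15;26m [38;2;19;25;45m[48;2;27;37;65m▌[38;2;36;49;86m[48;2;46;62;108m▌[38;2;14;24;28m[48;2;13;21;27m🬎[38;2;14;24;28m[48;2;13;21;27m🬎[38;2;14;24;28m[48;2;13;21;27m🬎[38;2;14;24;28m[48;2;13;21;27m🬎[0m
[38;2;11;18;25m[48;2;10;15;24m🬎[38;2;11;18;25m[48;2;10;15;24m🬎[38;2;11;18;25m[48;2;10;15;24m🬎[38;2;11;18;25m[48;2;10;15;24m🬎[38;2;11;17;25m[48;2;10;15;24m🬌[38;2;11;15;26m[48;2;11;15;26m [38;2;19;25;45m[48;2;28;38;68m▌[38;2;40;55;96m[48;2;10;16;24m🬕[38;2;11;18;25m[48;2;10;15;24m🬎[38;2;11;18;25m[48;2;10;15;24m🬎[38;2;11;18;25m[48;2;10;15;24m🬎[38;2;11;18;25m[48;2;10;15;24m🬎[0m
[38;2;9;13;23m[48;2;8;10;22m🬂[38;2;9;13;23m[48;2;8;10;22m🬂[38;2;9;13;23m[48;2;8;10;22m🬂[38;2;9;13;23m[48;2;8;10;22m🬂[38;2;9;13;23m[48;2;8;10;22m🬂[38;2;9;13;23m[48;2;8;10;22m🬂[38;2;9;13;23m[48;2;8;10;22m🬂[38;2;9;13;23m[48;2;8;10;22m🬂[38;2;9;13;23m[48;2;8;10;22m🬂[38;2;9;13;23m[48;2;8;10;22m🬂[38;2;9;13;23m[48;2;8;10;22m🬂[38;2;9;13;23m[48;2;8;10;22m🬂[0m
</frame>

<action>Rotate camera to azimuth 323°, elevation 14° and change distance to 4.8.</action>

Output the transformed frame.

<frame>
[38;2;23;42;37m[48;2;22;39;36m🬎[38;2;23;42;37m[48;2;22;39;36m🬎[38;2;23;42;37m[48;2;22;39;36m🬎[38;2;24;43;38m[48;2;11;15;26m🬂[38;2;24;43;38m[48;2;11;15;26m🬂[38;2;24;43;38m[48;2;11;15;26m🬂[38;2;24;43;38m[48;2;11;15;27m🬂[38;2;24;43;38m[48;2;18;25;44m🬂[38;2;26;40;51m[48;2;41;52;84m🬕[38;2;41;54;94m[48;2;23;41;37m🬓[38;2;23;42;37m[48;2;22;39;36m🬎[38;2;23;42;37m[48;2;22;39;36m🬎[0m
[38;2;20;36;34m[48;2;19;33;33m🬎[38;2;20;36;34m[48;2;19;33;33m🬎[38;2;20;36;34m[48;2;19;33;33m🬎[38;2;11;15;26m[48;2;11;15;26m [38;2;11;15;26m[48;2;11;15;26m [38;2;11;15;26m[48;2;11;15;26m [38;2;11;15;26m[48;2;12;16;29m▌[38;2;17;22;39m[48;2;21;29;51m▌[38;2;35;47;80m[48;2;27;37;64m▐[38;2;42;57;99m[48;2;20;35;34m▌[38;2;20;36;34m[48;2;19;33;33m🬎[38;2;20;36;34m[48;2;19;33;33m🬎[0m
[38;2;17;30;31m[48;2;16;27;30m🬎[38;2;17;30;31m[48;2;16;27;30m🬎[38;2;17;30;31m[48;2;16;27;30m🬎[38;2;17;29;31m[48;2;11;15;26m▌[38;2;11;15;26m[48;2;11;15;26m [38;2;11;15;26m[48;2;11;15;26m [38;2;11;15;26m[48;2;12;17;29m▌[38;2;17;23;40m[48;2;22;30;52m▌[38;2;28;37;66m[48;2;34;46;82m▌[38;2;17;30;31m[48;2;16;27;30m🬎[38;2;17;30;31m[48;2;16;27;30m🬎[38;2;17;30;31m[48;2;16;27;30m🬎[0m
[38;2;14;24;28m[48;2;13;21;27m🬎[38;2;14;24;28m[48;2;13;21;27m🬎[38;2;14;24;28m[48;2;13;21;27m🬎[38;2;14;23;28m[48;2;11;15;26m▌[38;2;11;15;26m[48;2;11;15;26m [38;2;11;15;26m[48;2;11;15;26m [38;2;11;15;26m[48;2;12;17;30m▌[38;2;17;23;41m[48;2;23;30;54m▌[38;2;28;38;68m[48;2;36;49;85m▌[38;2;14;24;28m[48;2;13;21;27m🬎[38;2;14;24;28m[48;2;13;21;27m🬎[38;2;14;24;28m[48;2;13;21;27m🬎[0m
[38;2;11;18;25m[48;2;10;15;24m🬎[38;2;11;18;25m[48;2;10;15;24m🬎[38;2;11;18;25m[48;2;10;15;24m🬎[38;2;11;18;25m[48;2;10;15;25m🬄[38;2;11;15;26m[48;2;11;15;26m [38;2;11;15;26m[48;2;11;15;26m [38;2;11;15;26m[48;2;13;17;30m▌[38;2;18;24;42m[48;2;23;32;56m▌[38;2;30;40;71m[48;2;38;52;91m▌[38;2;11;18;25m[48;2;10;15;24m🬎[38;2;11;18;25m[48;2;10;15;24m🬎[38;2;11;18;25m[48;2;10;15;24m🬎[0m
[38;2;9;13;23m[48;2;8;10;22m🬂[38;2;9;13;23m[48;2;8;10;22m🬂[38;2;9;13;23m[48;2;8;10;22m🬂[38;2;11;15;26m[48;2;8;11;22m🬉[38;2;11;15;26m[48;2;11;15;26m [38;2;11;15;26m[48;2;11;15;26m [38;2;11;15;26m[48;2;13;17;31m▌[38;2;18;25;44m[48;2;24;33;58m▌[38;2;35;47;83m[48;2;8;10;22m🬝[38;2;9;13;23m[48;2;8;10;22m🬂[38;2;9;13;23m[48;2;8;10;22m🬂[38;2;9;13;23m[48;2;8;10;22m🬂[0m
</frame>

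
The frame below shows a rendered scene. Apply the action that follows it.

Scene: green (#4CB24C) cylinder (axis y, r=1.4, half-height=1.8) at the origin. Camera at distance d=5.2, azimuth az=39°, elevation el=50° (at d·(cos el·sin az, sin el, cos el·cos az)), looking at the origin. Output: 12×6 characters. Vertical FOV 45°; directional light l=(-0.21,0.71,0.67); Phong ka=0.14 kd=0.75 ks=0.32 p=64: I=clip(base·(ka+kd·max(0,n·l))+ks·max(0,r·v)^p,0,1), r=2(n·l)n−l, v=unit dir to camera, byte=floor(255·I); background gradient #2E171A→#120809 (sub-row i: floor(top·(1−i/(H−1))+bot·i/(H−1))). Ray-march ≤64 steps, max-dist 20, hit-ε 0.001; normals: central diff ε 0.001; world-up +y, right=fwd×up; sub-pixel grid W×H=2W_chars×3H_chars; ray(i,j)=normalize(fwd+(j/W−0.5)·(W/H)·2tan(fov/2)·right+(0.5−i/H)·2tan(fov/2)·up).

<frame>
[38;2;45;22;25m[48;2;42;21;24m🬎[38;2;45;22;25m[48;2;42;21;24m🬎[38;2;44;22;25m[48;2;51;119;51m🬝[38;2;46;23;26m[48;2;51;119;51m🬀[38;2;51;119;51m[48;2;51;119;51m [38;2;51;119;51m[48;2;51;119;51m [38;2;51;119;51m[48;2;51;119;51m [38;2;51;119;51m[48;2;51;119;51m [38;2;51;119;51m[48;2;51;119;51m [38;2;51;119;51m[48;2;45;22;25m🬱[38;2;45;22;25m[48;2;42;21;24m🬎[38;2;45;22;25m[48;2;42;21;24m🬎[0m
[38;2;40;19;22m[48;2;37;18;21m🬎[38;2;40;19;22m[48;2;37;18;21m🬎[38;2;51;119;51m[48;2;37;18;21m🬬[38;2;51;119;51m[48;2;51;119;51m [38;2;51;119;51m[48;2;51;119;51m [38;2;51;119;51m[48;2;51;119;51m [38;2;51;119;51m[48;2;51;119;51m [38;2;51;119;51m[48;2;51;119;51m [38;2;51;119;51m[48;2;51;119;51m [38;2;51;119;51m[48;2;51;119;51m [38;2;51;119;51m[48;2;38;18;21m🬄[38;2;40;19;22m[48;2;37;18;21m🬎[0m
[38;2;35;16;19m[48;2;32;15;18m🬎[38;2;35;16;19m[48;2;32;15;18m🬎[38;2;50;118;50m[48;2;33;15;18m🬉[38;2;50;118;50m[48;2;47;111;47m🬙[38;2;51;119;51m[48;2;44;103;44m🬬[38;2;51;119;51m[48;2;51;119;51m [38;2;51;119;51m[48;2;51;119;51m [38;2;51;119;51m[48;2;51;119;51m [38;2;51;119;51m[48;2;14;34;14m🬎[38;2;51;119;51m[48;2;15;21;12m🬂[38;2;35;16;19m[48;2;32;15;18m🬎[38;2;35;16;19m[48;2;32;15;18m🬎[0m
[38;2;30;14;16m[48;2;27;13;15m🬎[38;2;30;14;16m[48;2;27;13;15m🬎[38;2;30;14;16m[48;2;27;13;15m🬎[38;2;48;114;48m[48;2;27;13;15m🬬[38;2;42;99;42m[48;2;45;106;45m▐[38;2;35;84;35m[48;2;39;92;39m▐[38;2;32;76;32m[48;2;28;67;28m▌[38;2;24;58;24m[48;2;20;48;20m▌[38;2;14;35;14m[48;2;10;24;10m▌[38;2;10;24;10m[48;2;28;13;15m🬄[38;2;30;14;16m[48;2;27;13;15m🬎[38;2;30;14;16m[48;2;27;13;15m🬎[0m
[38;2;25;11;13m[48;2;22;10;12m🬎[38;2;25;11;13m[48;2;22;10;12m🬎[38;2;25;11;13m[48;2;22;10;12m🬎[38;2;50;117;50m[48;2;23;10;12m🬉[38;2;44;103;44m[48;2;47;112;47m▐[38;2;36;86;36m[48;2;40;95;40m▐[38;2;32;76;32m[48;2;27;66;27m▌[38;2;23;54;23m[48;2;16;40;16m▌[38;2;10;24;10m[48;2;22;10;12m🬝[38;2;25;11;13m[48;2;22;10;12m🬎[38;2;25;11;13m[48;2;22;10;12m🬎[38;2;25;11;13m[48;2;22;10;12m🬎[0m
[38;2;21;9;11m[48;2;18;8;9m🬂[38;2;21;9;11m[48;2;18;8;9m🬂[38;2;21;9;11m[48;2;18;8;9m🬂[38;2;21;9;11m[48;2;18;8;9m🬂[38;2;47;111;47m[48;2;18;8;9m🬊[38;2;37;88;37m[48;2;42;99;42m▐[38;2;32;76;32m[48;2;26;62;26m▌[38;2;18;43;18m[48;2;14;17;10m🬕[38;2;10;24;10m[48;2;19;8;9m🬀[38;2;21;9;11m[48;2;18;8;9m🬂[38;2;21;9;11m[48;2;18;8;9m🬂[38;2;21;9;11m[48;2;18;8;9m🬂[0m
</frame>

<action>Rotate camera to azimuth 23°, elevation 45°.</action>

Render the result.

<frame>
[38;2;45;22;25m[48;2;42;21;24m🬎[38;2;45;22;25m[48;2;42;21;24m🬎[38;2;44;22;25m[48;2;51;119;51m🬝[38;2;46;23;26m[48;2;51;119;51m🬀[38;2;51;119;51m[48;2;51;119;51m [38;2;51;119;51m[48;2;51;119;51m [38;2;51;119;51m[48;2;51;119;51m [38;2;51;119;51m[48;2;51;119;51m [38;2;51;119;51m[48;2;51;119;51m [38;2;51;119;51m[48;2;45;22;25m🬱[38;2;45;22;25m[48;2;42;21;24m🬎[38;2;45;22;25m[48;2;42;21;24m🬎[0m
[38;2;40;19;22m[48;2;37;18;21m🬎[38;2;40;19;22m[48;2;37;18;21m🬎[38;2;50;118;50m[48;2;38;18;21m🬨[38;2;51;119;51m[48;2;51;119;51m [38;2;51;119;51m[48;2;51;119;51m [38;2;51;119;51m[48;2;51;119;51m [38;2;51;119;51m[48;2;51;119;51m [38;2;51;119;51m[48;2;51;119;51m [38;2;51;119;51m[48;2;51;119;51m [38;2;51;119;51m[48;2;10;25;10m🬝[38;2;50;118;50m[48;2;38;18;21m🬀[38;2;40;19;22m[48;2;37;18;21m🬎[0m
[38;2;35;16;19m[48;2;32;15;18m🬎[38;2;35;16;19m[48;2;32;15;18m🬎[38;2;49;115;49m[48;2;33;15;18m🬁[38;2;51;119;51m[48;2;50;117;50m🬁[38;2;50;117;50m[48;2;47;112;47m🬒[38;2;51;119;51m[48;2;44;104;44m🬂[38;2;51;119;51m[48;2;39;92;39m🬂[38;2;51;119;51m[48;2;33;77;33m🬂[38;2;51;119;51m[48;2;24;57;24m🬂[38;2;13;32;13m[48;2;33;15;18m🬕[38;2;35;16;19m[48;2;32;15;18m🬎[38;2;35;16;19m[48;2;32;15;18m🬎[0m
[38;2;30;14;16m[48;2;27;13;15m🬎[38;2;30;14;16m[48;2;27;13;15m🬎[38;2;30;14;16m[48;2;27;13;15m🬎[38;2;49;116;49m[48;2;27;13;15m🬬[38;2;47;112;47m[48;2;49;116;49m▐[38;2;43;102;43m[48;2;45;107;45m▐[38;2;41;96;41m[48;2;37;88;37m▌[38;2;34;80;34m[48;2;29;70;29m▌[38;2;24;58;24m[48;2;17;41;17m▌[38;2;10;24;10m[48;2;28;13;15m🬄[38;2;30;14;16m[48;2;27;13;15m🬎[38;2;30;14;16m[48;2;27;13;15m🬎[0m
[38;2;25;11;13m[48;2;22;10;12m🬎[38;2;25;11;13m[48;2;22;10;12m🬎[38;2;25;11;13m[48;2;22;10;12m🬎[38;2;49;116;49m[48;2;23;10;12m🬉[38;2;48;114;48m[48;2;50;117;50m▐[38;2;44;103;44m[48;2;46;109;46m▐[38;2;41;96;41m[48;2;37;87;37m▌[38;2;32;77;32m[48;2;27;64;27m▌[38;2;20;47;20m[48;2;14;20;11m▌[38;2;25;11;13m[48;2;22;10;12m🬎[38;2;25;11;13m[48;2;22;10;12m🬎[38;2;25;11;13m[48;2;22;10;12m🬎[0m
[38;2;21;9;11m[48;2;18;8;9m🬂[38;2;21;9;11m[48;2;18;8;9m🬂[38;2;21;9;11m[48;2;18;8;9m🬂[38;2;21;9;11m[48;2;18;8;9m🬂[38;2;49;117;49m[48;2;18;8;9m🬬[38;2;44;104;44m[48;2;47;111;47m▐[38;2;41;96;41m[48;2;36;85;36m▌[38;2;30;72;30m[48;2;23;54;23m▌[38;2;12;30;12m[48;2;19;8;9m🬄[38;2;21;9;11m[48;2;18;8;9m🬂[38;2;21;9;11m[48;2;18;8;9m🬂[38;2;21;9;11m[48;2;18;8;9m🬂[0m
</frame>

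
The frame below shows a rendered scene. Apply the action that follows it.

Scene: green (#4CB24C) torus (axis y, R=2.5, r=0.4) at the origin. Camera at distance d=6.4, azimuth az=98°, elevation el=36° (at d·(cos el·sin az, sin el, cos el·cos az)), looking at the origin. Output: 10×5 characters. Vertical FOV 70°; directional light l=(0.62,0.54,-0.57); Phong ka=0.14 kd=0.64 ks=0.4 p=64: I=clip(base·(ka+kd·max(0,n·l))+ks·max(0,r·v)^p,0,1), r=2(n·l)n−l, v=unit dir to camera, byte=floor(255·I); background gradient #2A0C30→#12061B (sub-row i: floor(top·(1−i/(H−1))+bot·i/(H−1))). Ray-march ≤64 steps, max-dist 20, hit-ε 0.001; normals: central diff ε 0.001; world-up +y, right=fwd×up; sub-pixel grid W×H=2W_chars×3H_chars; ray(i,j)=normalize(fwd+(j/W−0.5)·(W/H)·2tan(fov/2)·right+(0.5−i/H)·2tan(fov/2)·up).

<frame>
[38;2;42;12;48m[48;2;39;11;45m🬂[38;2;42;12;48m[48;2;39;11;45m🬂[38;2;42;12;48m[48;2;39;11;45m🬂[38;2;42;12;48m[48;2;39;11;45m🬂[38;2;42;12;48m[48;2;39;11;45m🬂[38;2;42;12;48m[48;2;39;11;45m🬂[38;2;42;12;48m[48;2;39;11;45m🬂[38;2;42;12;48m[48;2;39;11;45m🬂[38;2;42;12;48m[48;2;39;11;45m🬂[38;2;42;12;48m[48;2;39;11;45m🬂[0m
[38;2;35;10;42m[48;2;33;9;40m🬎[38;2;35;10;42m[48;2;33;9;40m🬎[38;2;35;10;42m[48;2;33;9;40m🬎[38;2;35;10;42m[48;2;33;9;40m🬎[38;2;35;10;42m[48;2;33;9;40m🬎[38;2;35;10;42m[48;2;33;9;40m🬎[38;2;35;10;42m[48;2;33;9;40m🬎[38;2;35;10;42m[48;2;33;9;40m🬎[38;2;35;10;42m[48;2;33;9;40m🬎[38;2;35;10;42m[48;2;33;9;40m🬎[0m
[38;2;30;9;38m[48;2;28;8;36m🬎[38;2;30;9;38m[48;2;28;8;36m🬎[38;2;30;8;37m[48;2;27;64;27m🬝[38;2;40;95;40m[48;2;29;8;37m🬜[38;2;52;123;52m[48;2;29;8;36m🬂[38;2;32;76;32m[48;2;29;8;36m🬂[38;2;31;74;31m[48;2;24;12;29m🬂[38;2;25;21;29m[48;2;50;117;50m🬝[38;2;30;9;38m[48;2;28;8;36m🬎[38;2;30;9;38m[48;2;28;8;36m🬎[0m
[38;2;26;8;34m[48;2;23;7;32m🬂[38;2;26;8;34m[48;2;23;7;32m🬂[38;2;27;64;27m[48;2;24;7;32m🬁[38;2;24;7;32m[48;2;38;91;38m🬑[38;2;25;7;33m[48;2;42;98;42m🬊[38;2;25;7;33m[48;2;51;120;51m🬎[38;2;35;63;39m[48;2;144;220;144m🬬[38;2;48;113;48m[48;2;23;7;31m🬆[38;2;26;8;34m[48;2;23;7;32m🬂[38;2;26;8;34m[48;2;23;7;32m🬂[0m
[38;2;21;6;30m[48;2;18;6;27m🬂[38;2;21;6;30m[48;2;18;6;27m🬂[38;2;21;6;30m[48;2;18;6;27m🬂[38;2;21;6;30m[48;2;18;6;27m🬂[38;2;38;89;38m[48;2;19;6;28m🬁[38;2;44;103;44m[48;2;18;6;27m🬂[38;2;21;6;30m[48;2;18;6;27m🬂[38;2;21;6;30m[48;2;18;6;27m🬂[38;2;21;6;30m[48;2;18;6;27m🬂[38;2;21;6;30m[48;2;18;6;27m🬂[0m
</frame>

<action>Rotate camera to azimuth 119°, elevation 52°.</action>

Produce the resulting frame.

<frame>
[38;2;42;12;48m[48;2;39;11;45m🬂[38;2;42;12;48m[48;2;39;11;45m🬂[38;2;42;12;48m[48;2;39;11;45m🬂[38;2;42;12;48m[48;2;39;11;45m🬂[38;2;42;12;48m[48;2;39;11;45m🬂[38;2;42;12;48m[48;2;39;11;45m🬂[38;2;42;12;48m[48;2;39;11;45m🬂[38;2;42;12;48m[48;2;39;11;45m🬂[38;2;42;12;48m[48;2;39;11;45m🬂[38;2;42;12;48m[48;2;39;11;45m🬂[0m
[38;2;35;10;42m[48;2;33;9;40m🬎[38;2;35;10;42m[48;2;33;9;40m🬎[38;2;35;10;42m[48;2;33;9;40m🬎[38;2;35;10;42m[48;2;33;9;40m🬎[38;2;35;10;42m[48;2;60;134;60m🬎[38;2;35;10;42m[48;2;55;130;55m🬎[38;2;46;108;46m[48;2;35;9;42m🬏[38;2;35;10;42m[48;2;33;9;40m🬎[38;2;35;10;42m[48;2;33;9;40m🬎[38;2;35;10;42m[48;2;33;9;40m🬎[0m
[38;2;30;9;38m[48;2;28;8;36m🬎[38;2;30;9;38m[48;2;28;8;36m🬎[38;2;30;8;37m[48;2;28;67;28m🬝[38;2;36;84;36m[48;2;29;8;36m🬕[38;2;30;9;38m[48;2;28;8;36m🬎[38;2;30;9;38m[48;2;28;8;36m🬎[38;2;34;80;34m[48;2;29;8;37m🬁[38;2;26;20;31m[48;2;34;82;34m🬘[38;2;30;9;38m[48;2;28;8;36m🬎[38;2;30;9;38m[48;2;28;8;36m🬎[0m
[38;2;26;8;34m[48;2;23;7;32m🬂[38;2;26;8;34m[48;2;23;7;32m🬂[38;2;32;77;32m[48;2;24;7;32m🬁[38;2;21;22;25m[48;2;39;92;39m🬉[38;2;22;11;29m[48;2;29;69;29m🬬[38;2;25;7;33m[48;2;10;24;10m🬎[38;2;21;11;27m[48;2;37;87;37m🬎[38;2;48;113;48m[48;2;23;23;29m🬔[38;2;26;8;34m[48;2;23;7;32m🬂[38;2;26;8;34m[48;2;23;7;32m🬂[0m
[38;2;21;6;30m[48;2;18;6;27m🬂[38;2;21;6;30m[48;2;18;6;27m🬂[38;2;21;6;30m[48;2;18;6;27m🬂[38;2;40;95;40m[48;2;19;6;28m🬁[38;2;52;124;52m[48;2;18;6;27m🬂[38;2;62;132;62m[48;2;18;6;27m🬂[38;2;53;125;53m[48;2;18;6;27m🬂[38;2;21;6;30m[48;2;18;6;27m🬂[38;2;21;6;30m[48;2;18;6;27m🬂[38;2;21;6;30m[48;2;18;6;27m🬂[0m
</frame>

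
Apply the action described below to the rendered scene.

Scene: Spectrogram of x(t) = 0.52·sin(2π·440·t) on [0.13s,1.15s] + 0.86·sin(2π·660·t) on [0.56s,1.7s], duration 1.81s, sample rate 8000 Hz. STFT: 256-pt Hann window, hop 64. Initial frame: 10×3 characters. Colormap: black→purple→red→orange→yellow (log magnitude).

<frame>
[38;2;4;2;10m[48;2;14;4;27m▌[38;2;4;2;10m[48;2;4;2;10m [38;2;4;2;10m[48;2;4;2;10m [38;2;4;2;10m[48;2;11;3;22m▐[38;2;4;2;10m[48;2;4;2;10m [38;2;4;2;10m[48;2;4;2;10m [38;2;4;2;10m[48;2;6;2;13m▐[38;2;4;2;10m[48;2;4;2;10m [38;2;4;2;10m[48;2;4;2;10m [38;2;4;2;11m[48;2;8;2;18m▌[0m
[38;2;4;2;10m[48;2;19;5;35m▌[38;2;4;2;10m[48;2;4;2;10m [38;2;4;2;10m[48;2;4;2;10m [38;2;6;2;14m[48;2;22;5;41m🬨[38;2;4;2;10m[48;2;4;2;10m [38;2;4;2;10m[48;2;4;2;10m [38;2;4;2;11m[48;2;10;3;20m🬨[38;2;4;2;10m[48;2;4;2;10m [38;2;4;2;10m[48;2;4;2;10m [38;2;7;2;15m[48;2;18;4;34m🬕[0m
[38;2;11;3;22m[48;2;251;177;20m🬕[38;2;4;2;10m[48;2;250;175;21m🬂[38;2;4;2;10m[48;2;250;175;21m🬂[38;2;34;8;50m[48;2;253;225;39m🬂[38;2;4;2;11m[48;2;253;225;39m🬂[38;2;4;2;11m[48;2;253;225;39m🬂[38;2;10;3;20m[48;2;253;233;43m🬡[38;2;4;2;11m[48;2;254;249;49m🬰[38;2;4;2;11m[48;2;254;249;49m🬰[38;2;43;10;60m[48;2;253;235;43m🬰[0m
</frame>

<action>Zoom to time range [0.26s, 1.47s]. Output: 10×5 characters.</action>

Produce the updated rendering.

<frame>
[38;2;4;2;10m[48;2;4;2;10m [38;2;4;2;10m[48;2;4;2;10m [38;2;10;3;20m[48;2;10;3;21m🬬[38;2;4;2;10m[48;2;4;2;10m [38;2;4;2;10m[48;2;4;2;10m [38;2;4;2;10m[48;2;4;2;10m [38;2;4;2;10m[48;2;4;2;10m [38;2;6;2;13m[48;2;5;2;12m▌[38;2;4;2;10m[48;2;4;2;10m [38;2;4;2;10m[48;2;4;2;10m [0m
[38;2;4;2;10m[48;2;4;2;10m [38;2;4;2;10m[48;2;4;2;10m [38;2;11;3;21m[48;2;12;3;24m🬎[38;2;4;2;10m[48;2;4;2;10m [38;2;4;2;10m[48;2;4;2;10m [38;2;4;2;10m[48;2;4;2;10m [38;2;4;2;10m[48;2;4;2;10m [38;2;5;2;12m[48;2;6;2;14m▐[38;2;4;2;10m[48;2;4;2;10m [38;2;4;2;10m[48;2;4;2;10m [0m
[38;2;4;2;10m[48;2;4;2;10m [38;2;4;2;10m[48;2;4;2;10m [38;2;14;4;27m[48;2;18;5;34m🬎[38;2;4;2;10m[48;2;4;2;10m [38;2;4;2;10m[48;2;4;2;10m [38;2;4;2;10m[48;2;4;2;10m [38;2;4;2;10m[48;2;4;2;10m [38;2;6;2;15m[48;2;8;2;17m🬊[38;2;4;2;10m[48;2;4;2;10m [38;2;4;2;10m[48;2;4;2;10m [0m
[38;2;4;2;10m[48;2;4;2;10m [38;2;4;2;10m[48;2;4;2;10m [38;2;29;7;52m[48;2;106;26;86m🬎[38;2;4;2;10m[48;2;7;2;15m🬎[38;2;4;2;10m[48;2;7;2;15m🬎[38;2;4;2;10m[48;2;7;2;15m🬎[38;2;4;2;10m[48;2;7;2;15m🬎[38;2;12;3;24m[48;2;22;5;41m🬎[38;2;4;2;10m[48;2;7;2;15m🬎[38;2;4;2;10m[48;2;7;2;15m🬎[0m
[38;2;252;202;30m[48;2;5;2;12m🬋[38;2;252;202;30m[48;2;5;2;12m🬋[38;2;248;194;34m[48;2;49;11;85m🬎[38;2;253;225;39m[48;2;4;2;10m🬎[38;2;253;225;39m[48;2;4;2;10m🬎[38;2;253;225;39m[48;2;4;2;10m🬎[38;2;253;225;39m[48;2;4;2;10m🬎[38;2;253;233;43m[48;2;100;24;84m🬆[38;2;254;249;49m[48;2;5;2;13m🬂[38;2;254;249;49m[48;2;5;2;13m🬂[0m
</frame>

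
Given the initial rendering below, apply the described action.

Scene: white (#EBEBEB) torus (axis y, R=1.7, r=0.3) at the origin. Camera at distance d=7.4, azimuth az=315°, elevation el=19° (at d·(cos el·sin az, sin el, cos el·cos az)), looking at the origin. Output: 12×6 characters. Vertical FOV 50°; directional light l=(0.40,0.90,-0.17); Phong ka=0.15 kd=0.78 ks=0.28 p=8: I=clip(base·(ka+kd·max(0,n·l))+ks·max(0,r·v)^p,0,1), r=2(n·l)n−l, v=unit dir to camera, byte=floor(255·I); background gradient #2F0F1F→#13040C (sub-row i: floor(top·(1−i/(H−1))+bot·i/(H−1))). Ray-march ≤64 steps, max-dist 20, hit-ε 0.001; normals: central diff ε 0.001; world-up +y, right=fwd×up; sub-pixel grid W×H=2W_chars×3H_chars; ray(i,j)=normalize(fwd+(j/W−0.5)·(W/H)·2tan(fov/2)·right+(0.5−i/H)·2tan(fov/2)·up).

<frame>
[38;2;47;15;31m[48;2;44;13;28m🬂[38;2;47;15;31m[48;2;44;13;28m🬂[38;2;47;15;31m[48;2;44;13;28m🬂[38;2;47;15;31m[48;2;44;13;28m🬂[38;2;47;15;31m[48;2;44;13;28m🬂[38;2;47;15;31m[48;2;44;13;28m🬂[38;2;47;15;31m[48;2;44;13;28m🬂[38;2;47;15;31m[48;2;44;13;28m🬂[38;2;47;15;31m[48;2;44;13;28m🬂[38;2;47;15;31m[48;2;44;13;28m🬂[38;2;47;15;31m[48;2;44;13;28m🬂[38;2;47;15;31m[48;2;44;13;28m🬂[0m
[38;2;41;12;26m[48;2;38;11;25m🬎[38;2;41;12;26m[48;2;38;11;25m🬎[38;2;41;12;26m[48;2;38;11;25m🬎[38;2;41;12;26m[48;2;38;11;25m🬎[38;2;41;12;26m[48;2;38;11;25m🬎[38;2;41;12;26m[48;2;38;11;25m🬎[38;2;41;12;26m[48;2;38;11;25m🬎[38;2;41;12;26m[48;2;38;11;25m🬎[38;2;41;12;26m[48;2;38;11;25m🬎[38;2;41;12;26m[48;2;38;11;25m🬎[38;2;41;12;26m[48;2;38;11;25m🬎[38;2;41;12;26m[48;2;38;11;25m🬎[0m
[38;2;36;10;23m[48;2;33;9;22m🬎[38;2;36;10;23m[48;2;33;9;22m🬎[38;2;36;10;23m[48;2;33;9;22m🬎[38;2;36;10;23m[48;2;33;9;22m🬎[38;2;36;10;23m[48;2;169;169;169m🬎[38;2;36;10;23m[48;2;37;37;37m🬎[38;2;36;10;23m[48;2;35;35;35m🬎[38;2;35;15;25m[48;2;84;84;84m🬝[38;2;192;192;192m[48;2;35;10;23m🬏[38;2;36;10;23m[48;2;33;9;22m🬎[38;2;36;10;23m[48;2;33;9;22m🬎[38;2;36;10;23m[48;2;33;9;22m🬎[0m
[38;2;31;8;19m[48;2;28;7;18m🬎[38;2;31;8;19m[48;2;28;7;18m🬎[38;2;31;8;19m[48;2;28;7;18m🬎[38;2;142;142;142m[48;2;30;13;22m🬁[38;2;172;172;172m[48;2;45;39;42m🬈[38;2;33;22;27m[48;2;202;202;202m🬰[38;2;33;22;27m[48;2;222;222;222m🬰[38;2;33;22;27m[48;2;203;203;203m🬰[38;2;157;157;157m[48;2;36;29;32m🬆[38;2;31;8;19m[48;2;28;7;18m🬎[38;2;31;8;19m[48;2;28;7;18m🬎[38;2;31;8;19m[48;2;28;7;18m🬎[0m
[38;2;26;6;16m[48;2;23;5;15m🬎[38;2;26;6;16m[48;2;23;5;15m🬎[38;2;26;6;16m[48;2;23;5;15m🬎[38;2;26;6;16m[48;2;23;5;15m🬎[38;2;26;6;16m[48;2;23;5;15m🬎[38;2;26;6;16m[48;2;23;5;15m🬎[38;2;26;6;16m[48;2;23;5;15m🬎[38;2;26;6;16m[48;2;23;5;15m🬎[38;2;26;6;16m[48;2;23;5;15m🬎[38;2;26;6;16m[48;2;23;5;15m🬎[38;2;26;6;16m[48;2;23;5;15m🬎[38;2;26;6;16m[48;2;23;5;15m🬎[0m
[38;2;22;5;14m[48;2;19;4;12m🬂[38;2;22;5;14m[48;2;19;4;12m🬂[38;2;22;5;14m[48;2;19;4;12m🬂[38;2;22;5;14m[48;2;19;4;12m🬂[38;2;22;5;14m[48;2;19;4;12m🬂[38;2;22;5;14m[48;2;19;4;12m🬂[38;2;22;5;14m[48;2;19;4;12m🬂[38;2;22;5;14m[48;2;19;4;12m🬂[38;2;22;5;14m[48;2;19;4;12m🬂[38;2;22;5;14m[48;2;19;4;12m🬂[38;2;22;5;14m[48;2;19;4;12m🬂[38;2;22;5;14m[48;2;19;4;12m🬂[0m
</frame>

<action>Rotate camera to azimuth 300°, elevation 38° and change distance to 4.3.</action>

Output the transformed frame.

<frame>
[38;2;47;15;31m[48;2;44;13;28m🬂[38;2;47;15;31m[48;2;44;13;28m🬂[38;2;47;15;31m[48;2;44;13;28m🬂[38;2;47;15;31m[48;2;44;13;28m🬂[38;2;47;15;31m[48;2;44;13;28m🬂[38;2;47;15;31m[48;2;44;13;28m🬂[38;2;47;15;31m[48;2;44;13;28m🬂[38;2;47;15;31m[48;2;44;13;28m🬂[38;2;47;15;31m[48;2;44;13;28m🬂[38;2;47;15;31m[48;2;44;13;28m🬂[38;2;47;15;31m[48;2;44;13;28m🬂[38;2;47;15;31m[48;2;44;13;28m🬂[0m
[38;2;41;12;26m[48;2;38;11;25m🬎[38;2;41;12;26m[48;2;38;11;25m🬎[38;2;41;12;26m[48;2;38;11;25m🬎[38;2;41;12;26m[48;2;38;11;25m🬎[38;2;41;12;26m[48;2;223;223;223m🬎[38;2;41;12;26m[48;2;156;156;156m🬎[38;2;41;12;26m[48;2;121;121;121m🬎[38;2;41;12;26m[48;2;203;203;203m🬎[38;2;209;209;209m[48;2;40;12;26m🬏[38;2;41;12;26m[48;2;38;11;25m🬎[38;2;41;12;26m[48;2;38;11;25m🬎[38;2;41;12;26m[48;2;38;11;25m🬎[0m
[38;2;36;10;23m[48;2;33;9;22m🬎[38;2;36;10;23m[48;2;33;9;22m🬎[38;2;36;10;23m[48;2;207;207;207m🬆[38;2;186;186;186m[48;2;55;47;52m🬆[38;2;96;96;96m[48;2;34;19;27m🬀[38;2;35;35;35m[48;2;34;9;22m🬂[38;2;35;35;35m[48;2;34;9;22m🬂[38;2;35;35;35m[48;2;34;9;22m🬂[38;2;176;176;176m[48;2;45;36;41m🬁[38;2;47;34;40m[48;2;185;185;185m🬑[38;2;217;217;217m[48;2;35;10;23m🬏[38;2;36;10;23m[48;2;33;9;22m🬎[0m
[38;2;31;8;19m[48;2;28;7;18m🬎[38;2;169;169;169m[48;2;30;8;19m▐[38;2;219;219;219m[48;2;163;163;163m🬲[38;2;31;8;19m[48;2;28;7;18m🬎[38;2;31;8;19m[48;2;28;7;18m🬎[38;2;31;8;19m[48;2;28;7;18m🬎[38;2;31;8;19m[48;2;28;7;18m🬎[38;2;31;8;19m[48;2;28;7;18m🬎[38;2;31;8;19m[48;2;28;7;18m🬎[38;2;30;8;19m[48;2;164;164;164m▌[38;2;226;226;226m[48;2;177;177;177m▌[38;2;31;8;19m[48;2;28;7;18m🬎[0m
[38;2;26;6;16m[48;2;23;5;15m🬎[38;2;125;125;125m[48;2;32;17;25m🬁[38;2;201;201;201m[48;2;113;113;113m🬊[38;2;27;7;17m[48;2;207;207;207m🬁[38;2;26;6;16m[48;2;238;238;238m🬎[38;2;26;6;16m[48;2;218;218;218m🬎[38;2;26;6;16m[48;2;217;217;217m🬎[38;2;26;6;16m[48;2;224;224;224m🬎[38;2;26;6;16m[48;2;233;233;233m🬆[38;2;217;217;217m[48;2;153;153;153m🬎[38;2;159;159;159m[48;2;61;55;59m🬆[38;2;26;6;16m[48;2;23;5;15m🬎[0m
[38;2;22;5;14m[48;2;19;4;12m🬂[38;2;22;5;14m[48;2;19;4;12m🬂[38;2;53;53;53m[48;2;20;4;12m🬁[38;2;112;112;112m[48;2;34;31;33m🬂[38;2;165;165;165m[48;2;61;61;61m🬂[38;2;219;219;219m[48;2;73;73;73m🬂[38;2;236;236;236m[48;2;77;77;77m🬂[38;2;200;200;200m[48;2;70;70;70m🬂[38;2;144;144;144m[48;2;52;52;52m🬂[38;2;83;83;83m[48;2;23;11;18m🬂[38;2;22;5;14m[48;2;19;4;12m🬂[38;2;22;5;14m[48;2;19;4;12m🬂[0m
</frame>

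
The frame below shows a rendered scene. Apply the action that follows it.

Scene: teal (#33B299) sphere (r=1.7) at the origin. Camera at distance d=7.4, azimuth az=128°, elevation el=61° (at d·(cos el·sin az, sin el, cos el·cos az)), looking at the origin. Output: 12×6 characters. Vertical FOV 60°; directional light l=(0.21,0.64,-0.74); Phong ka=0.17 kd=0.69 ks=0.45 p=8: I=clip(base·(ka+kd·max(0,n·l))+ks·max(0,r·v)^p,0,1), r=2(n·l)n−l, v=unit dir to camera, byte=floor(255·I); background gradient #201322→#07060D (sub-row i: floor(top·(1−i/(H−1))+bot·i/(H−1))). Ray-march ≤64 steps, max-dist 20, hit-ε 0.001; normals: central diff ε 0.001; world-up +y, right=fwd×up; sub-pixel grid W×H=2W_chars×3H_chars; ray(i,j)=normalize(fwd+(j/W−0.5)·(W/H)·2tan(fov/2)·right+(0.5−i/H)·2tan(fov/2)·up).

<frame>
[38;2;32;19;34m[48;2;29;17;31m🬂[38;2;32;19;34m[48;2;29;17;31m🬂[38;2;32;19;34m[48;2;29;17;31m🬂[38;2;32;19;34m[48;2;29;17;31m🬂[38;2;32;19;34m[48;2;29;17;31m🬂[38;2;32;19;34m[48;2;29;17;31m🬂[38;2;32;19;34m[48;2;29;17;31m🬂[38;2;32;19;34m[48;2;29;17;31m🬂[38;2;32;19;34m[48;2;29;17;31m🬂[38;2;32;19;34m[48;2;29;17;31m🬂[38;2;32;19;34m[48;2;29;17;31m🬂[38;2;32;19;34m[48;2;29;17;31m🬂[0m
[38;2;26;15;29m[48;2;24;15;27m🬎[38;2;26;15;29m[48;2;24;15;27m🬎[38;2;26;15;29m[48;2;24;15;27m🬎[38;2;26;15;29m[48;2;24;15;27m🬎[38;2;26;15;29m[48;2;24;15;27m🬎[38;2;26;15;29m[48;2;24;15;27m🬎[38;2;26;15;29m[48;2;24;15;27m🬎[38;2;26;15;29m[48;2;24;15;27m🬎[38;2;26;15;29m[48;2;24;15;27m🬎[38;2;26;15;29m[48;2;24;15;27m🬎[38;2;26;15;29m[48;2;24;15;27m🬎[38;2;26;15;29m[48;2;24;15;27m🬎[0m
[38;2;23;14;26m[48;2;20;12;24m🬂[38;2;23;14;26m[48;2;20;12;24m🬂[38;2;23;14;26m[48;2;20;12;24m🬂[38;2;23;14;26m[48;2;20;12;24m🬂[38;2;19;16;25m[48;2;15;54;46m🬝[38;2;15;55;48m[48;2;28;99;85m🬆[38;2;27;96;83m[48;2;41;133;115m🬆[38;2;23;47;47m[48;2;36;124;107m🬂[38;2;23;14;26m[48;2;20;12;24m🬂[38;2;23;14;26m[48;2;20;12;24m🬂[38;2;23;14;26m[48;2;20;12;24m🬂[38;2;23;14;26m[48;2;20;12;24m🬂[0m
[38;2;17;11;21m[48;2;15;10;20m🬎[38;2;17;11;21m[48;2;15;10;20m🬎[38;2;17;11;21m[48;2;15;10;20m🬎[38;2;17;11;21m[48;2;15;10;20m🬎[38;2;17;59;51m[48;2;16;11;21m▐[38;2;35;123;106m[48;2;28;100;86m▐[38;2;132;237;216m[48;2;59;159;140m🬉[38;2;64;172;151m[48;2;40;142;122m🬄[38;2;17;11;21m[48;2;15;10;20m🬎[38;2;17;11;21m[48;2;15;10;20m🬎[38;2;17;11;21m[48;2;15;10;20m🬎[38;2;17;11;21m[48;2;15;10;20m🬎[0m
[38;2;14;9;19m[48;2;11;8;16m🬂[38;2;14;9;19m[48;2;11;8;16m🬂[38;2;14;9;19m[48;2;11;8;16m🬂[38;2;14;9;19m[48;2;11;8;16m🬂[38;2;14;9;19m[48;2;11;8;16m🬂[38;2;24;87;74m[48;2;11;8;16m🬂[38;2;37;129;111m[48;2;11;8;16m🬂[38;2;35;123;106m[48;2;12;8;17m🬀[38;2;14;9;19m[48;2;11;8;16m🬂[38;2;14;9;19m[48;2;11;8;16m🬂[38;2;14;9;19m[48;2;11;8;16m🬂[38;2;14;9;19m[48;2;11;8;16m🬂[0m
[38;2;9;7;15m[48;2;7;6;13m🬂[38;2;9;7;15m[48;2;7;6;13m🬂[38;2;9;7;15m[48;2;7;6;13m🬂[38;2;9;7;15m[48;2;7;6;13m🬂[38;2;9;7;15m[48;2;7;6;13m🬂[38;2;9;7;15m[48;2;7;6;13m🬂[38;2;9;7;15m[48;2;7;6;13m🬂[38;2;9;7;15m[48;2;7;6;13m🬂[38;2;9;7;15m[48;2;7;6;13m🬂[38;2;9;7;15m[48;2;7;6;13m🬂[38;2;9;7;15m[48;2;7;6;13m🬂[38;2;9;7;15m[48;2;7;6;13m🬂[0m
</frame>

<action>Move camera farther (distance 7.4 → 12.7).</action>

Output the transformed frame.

<frame>
[38;2;32;19;34m[48;2;29;17;31m🬂[38;2;32;19;34m[48;2;29;17;31m🬂[38;2;32;19;34m[48;2;29;17;31m🬂[38;2;32;19;34m[48;2;29;17;31m🬂[38;2;32;19;34m[48;2;29;17;31m🬂[38;2;32;19;34m[48;2;29;17;31m🬂[38;2;32;19;34m[48;2;29;17;31m🬂[38;2;32;19;34m[48;2;29;17;31m🬂[38;2;32;19;34m[48;2;29;17;31m🬂[38;2;32;19;34m[48;2;29;17;31m🬂[38;2;32;19;34m[48;2;29;17;31m🬂[38;2;32;19;34m[48;2;29;17;31m🬂[0m
[38;2;26;15;29m[48;2;24;15;27m🬎[38;2;26;15;29m[48;2;24;15;27m🬎[38;2;26;15;29m[48;2;24;15;27m🬎[38;2;26;15;29m[48;2;24;15;27m🬎[38;2;26;15;29m[48;2;24;15;27m🬎[38;2;26;15;29m[48;2;24;15;27m🬎[38;2;26;15;29m[48;2;24;15;27m🬎[38;2;26;15;29m[48;2;24;15;27m🬎[38;2;26;15;29m[48;2;24;15;27m🬎[38;2;26;15;29m[48;2;24;15;27m🬎[38;2;26;15;29m[48;2;24;15;27m🬎[38;2;26;15;29m[48;2;24;15;27m🬎[0m
[38;2;23;14;26m[48;2;20;12;24m🬂[38;2;23;14;26m[48;2;20;12;24m🬂[38;2;23;14;26m[48;2;20;12;24m🬂[38;2;23;14;26m[48;2;20;12;24m🬂[38;2;23;14;26m[48;2;20;12;24m🬂[38;2;21;13;25m[48;2;22;78;67m🬝[38;2;20;22;29m[48;2;34;120;103m🬎[38;2;23;14;26m[48;2;20;12;24m🬂[38;2;23;14;26m[48;2;20;12;24m🬂[38;2;23;14;26m[48;2;20;12;24m🬂[38;2;23;14;26m[48;2;20;12;24m🬂[38;2;23;14;26m[48;2;20;12;24m🬂[0m
[38;2;17;11;21m[48;2;15;10;20m🬎[38;2;17;11;21m[48;2;15;10;20m🬎[38;2;17;11;21m[48;2;15;10;20m🬎[38;2;17;11;21m[48;2;15;10;20m🬎[38;2;17;11;21m[48;2;15;10;20m🬎[38;2;29;102;88m[48;2;13;15;21m🬉[38;2;62;164;144m[48;2;22;55;53m🬎[38;2;36;126;108m[48;2;16;10;20m🬀[38;2;17;11;21m[48;2;15;10;20m🬎[38;2;17;11;21m[48;2;15;10;20m🬎[38;2;17;11;21m[48;2;15;10;20m🬎[38;2;17;11;21m[48;2;15;10;20m🬎[0m
[38;2;14;9;19m[48;2;11;8;16m🬂[38;2;14;9;19m[48;2;11;8;16m🬂[38;2;14;9;19m[48;2;11;8;16m🬂[38;2;14;9;19m[48;2;11;8;16m🬂[38;2;14;9;19m[48;2;11;8;16m🬂[38;2;14;9;19m[48;2;11;8;16m🬂[38;2;14;9;19m[48;2;11;8;16m🬂[38;2;14;9;19m[48;2;11;8;16m🬂[38;2;14;9;19m[48;2;11;8;16m🬂[38;2;14;9;19m[48;2;11;8;16m🬂[38;2;14;9;19m[48;2;11;8;16m🬂[38;2;14;9;19m[48;2;11;8;16m🬂[0m
[38;2;9;7;15m[48;2;7;6;13m🬂[38;2;9;7;15m[48;2;7;6;13m🬂[38;2;9;7;15m[48;2;7;6;13m🬂[38;2;9;7;15m[48;2;7;6;13m🬂[38;2;9;7;15m[48;2;7;6;13m🬂[38;2;9;7;15m[48;2;7;6;13m🬂[38;2;9;7;15m[48;2;7;6;13m🬂[38;2;9;7;15m[48;2;7;6;13m🬂[38;2;9;7;15m[48;2;7;6;13m🬂[38;2;9;7;15m[48;2;7;6;13m🬂[38;2;9;7;15m[48;2;7;6;13m🬂[38;2;9;7;15m[48;2;7;6;13m🬂[0m
</frame>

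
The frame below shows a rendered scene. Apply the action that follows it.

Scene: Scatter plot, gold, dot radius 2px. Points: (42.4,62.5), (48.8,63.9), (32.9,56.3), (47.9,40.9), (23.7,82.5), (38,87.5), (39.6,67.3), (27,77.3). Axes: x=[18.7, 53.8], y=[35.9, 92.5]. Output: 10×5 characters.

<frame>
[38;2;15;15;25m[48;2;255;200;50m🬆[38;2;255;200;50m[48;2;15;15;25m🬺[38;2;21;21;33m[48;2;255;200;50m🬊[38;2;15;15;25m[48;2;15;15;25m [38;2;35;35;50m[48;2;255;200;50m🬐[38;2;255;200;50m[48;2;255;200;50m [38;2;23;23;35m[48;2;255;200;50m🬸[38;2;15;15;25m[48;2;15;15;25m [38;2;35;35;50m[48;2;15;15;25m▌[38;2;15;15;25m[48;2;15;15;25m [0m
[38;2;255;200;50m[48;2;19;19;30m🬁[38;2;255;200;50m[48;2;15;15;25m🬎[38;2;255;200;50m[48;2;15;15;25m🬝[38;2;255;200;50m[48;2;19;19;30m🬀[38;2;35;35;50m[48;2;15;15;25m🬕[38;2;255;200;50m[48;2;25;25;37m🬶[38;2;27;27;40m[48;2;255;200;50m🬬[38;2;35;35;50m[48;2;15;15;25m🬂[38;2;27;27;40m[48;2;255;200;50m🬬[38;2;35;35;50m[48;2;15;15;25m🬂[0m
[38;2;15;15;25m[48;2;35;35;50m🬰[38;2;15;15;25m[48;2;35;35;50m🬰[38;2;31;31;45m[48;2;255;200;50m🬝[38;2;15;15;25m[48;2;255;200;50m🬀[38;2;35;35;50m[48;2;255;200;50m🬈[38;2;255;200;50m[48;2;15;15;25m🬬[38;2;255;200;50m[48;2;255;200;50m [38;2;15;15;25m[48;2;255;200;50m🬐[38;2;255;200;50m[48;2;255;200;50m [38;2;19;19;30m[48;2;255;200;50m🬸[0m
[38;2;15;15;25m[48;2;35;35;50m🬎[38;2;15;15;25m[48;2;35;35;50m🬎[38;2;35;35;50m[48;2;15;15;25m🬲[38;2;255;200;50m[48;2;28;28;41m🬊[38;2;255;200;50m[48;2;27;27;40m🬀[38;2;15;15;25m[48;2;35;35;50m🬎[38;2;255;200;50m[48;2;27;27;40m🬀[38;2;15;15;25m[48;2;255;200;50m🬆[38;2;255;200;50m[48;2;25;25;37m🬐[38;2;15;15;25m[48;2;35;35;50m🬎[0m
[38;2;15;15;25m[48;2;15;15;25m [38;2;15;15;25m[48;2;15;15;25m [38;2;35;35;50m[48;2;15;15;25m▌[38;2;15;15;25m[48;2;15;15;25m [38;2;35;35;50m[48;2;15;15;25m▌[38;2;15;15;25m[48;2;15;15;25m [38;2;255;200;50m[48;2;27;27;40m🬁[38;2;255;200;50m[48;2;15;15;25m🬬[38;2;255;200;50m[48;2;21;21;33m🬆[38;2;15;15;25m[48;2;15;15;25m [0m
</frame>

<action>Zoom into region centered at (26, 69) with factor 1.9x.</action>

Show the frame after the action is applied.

<frame>
[38;2;15;15;25m[48;2;15;15;25m [38;2;15;15;25m[48;2;15;15;25m [38;2;255;200;50m[48;2;27;27;40m🬁[38;2;255;200;50m[48;2;15;15;25m🬬[38;2;255;200;50m[48;2;25;25;37m🬥[38;2;15;15;25m[48;2;255;200;50m🬊[38;2;35;35;50m[48;2;15;15;25m▌[38;2;15;15;25m[48;2;15;15;25m [38;2;35;35;50m[48;2;15;15;25m▌[38;2;15;15;25m[48;2;15;15;25m [0m
[38;2;35;35;50m[48;2;15;15;25m🬂[38;2;35;35;50m[48;2;15;15;25m🬂[38;2;35;35;50m[48;2;15;15;25m🬕[38;2;35;35;50m[48;2;15;15;25m🬂[38;2;255;200;50m[48;2;28;28;41m🬊[38;2;255;200;50m[48;2;15;15;25m🬝[38;2;255;200;50m[48;2;27;27;40m🬀[38;2;35;35;50m[48;2;15;15;25m🬂[38;2;35;35;50m[48;2;15;15;25m🬕[38;2;35;35;50m[48;2;15;15;25m🬂[0m
[38;2;15;15;25m[48;2;35;35;50m🬰[38;2;15;15;25m[48;2;35;35;50m🬰[38;2;35;35;50m[48;2;15;15;25m🬛[38;2;15;15;25m[48;2;35;35;50m🬰[38;2;35;35;50m[48;2;15;15;25m🬛[38;2;15;15;25m[48;2;35;35;50m🬰[38;2;35;35;50m[48;2;15;15;25m🬛[38;2;15;15;25m[48;2;35;35;50m🬰[38;2;35;35;50m[48;2;15;15;25m🬛[38;2;15;15;25m[48;2;35;35;50m🬰[0m
[38;2;15;15;25m[48;2;35;35;50m🬎[38;2;15;15;25m[48;2;35;35;50m🬎[38;2;35;35;50m[48;2;15;15;25m🬲[38;2;15;15;25m[48;2;35;35;50m🬎[38;2;35;35;50m[48;2;15;15;25m🬲[38;2;15;15;25m[48;2;35;35;50m🬎[38;2;35;35;50m[48;2;15;15;25m🬲[38;2;19;19;30m[48;2;255;200;50m🬝[38;2;21;21;33m[48;2;255;200;50m🬊[38;2;15;15;25m[48;2;35;35;50m🬎[0m
[38;2;15;15;25m[48;2;15;15;25m [38;2;15;15;25m[48;2;15;15;25m [38;2;35;35;50m[48;2;15;15;25m▌[38;2;15;15;25m[48;2;15;15;25m [38;2;35;35;50m[48;2;15;15;25m▌[38;2;15;15;25m[48;2;15;15;25m [38;2;35;35;50m[48;2;15;15;25m▌[38;2;255;200;50m[48;2;15;15;25m🬊[38;2;255;200;50m[48;2;15;15;25m🬝[38;2;255;200;50m[48;2;15;15;25m🬀[0m
</frame>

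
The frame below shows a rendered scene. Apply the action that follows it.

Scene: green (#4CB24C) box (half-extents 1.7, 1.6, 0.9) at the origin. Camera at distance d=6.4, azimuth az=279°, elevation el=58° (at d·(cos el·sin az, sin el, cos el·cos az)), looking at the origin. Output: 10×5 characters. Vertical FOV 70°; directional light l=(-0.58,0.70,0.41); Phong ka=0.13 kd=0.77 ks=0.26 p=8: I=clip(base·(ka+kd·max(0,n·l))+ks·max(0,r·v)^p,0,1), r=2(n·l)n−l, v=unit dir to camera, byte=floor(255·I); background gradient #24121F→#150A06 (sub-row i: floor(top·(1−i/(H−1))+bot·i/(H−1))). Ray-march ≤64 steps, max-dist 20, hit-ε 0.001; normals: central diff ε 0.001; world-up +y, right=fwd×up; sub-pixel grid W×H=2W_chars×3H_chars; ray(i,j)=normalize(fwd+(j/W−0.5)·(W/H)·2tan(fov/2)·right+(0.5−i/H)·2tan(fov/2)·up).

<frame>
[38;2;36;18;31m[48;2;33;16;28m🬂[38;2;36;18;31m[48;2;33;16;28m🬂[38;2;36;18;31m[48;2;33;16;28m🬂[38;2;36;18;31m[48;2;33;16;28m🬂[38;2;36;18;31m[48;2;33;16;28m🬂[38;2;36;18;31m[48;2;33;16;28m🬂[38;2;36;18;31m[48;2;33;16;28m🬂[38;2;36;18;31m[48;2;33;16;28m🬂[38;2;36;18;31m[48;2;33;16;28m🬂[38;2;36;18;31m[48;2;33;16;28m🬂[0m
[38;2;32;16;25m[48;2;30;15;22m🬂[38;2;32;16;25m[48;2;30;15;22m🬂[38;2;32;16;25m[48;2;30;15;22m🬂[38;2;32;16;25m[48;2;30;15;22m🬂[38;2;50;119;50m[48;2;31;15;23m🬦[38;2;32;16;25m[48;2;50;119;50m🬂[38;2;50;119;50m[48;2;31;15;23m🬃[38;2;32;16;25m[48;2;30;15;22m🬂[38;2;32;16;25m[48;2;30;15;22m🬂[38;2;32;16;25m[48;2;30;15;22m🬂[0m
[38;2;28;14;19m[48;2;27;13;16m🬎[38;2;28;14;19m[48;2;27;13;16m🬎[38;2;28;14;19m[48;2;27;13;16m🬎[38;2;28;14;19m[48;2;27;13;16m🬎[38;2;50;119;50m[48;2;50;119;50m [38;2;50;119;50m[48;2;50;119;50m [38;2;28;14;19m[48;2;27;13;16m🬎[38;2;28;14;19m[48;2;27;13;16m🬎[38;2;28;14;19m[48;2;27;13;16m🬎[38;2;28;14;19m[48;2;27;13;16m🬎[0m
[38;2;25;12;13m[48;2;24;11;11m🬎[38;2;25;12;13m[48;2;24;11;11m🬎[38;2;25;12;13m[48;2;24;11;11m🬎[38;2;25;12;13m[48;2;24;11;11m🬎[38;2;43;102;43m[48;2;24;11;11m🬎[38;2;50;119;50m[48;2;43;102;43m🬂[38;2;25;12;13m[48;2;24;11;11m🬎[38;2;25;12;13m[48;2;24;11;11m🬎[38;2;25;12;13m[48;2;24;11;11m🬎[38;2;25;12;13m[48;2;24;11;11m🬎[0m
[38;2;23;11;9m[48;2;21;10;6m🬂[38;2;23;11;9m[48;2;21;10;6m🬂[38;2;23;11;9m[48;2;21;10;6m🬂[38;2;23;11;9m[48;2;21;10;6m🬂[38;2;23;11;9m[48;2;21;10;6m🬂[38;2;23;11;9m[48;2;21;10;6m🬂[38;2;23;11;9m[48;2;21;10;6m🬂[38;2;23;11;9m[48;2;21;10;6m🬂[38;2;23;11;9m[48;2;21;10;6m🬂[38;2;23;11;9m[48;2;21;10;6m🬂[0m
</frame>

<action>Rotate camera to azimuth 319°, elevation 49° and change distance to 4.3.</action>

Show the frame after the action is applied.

<frame>
[38;2;36;18;31m[48;2;33;16;28m🬂[38;2;36;18;31m[48;2;33;16;28m🬂[38;2;36;18;31m[48;2;33;16;28m🬂[38;2;36;18;31m[48;2;33;16;28m🬂[38;2;36;18;31m[48;2;33;16;28m🬂[38;2;34;17;29m[48;2;50;119;50m🬝[38;2;35;17;30m[48;2;50;119;50m🬎[38;2;36;18;31m[48;2;33;16;28m🬂[38;2;36;18;31m[48;2;33;16;28m🬂[38;2;36;18;31m[48;2;33;16;28m🬂[0m
[38;2;32;16;25m[48;2;30;15;22m🬂[38;2;31;15;23m[48;2;43;102;43m🬝[38;2;31;15;24m[48;2;50;119;50m🬆[38;2;32;16;25m[48;2;50;119;50m🬂[38;2;50;119;50m[48;2;50;119;50m [38;2;50;119;50m[48;2;50;119;50m [38;2;50;119;50m[48;2;33;79;33m🬝[38;2;50;119;50m[48;2;33;79;33m🬆[38;2;32;16;25m[48;2;30;15;22m🬂[38;2;32;16;25m[48;2;30;15;22m🬂[0m
[38;2;28;14;19m[48;2;27;13;16m🬎[38;2;28;14;19m[48;2;27;13;16m🬎[38;2;50;119;50m[48;2;27;13;16m🬊[38;2;50;119;50m[48;2;50;119;50m [38;2;50;119;50m[48;2;33;79;33m🬝[38;2;50;119;50m[48;2;33;79;33m🬂[38;2;33;79;33m[48;2;33;79;33m [38;2;33;79;33m[48;2;27;13;17m🬄[38;2;28;14;19m[48;2;27;13;16m🬎[38;2;28;14;19m[48;2;27;13;16m🬎[0m
[38;2;25;12;13m[48;2;24;11;11m🬎[38;2;25;12;13m[48;2;24;11;11m🬎[38;2;25;12;13m[48;2;24;11;11m🬎[38;2;39;94;39m[48;2;24;11;12m🬨[38;2;33;79;33m[48;2;33;79;33m [38;2;33;79;33m[48;2;33;79;33m [38;2;33;79;33m[48;2;24;11;11m🬆[38;2;25;12;13m[48;2;24;11;11m🬎[38;2;25;12;13m[48;2;24;11;11m🬎[38;2;25;12;13m[48;2;24;11;11m🬎[0m
[38;2;23;11;9m[48;2;21;10;6m🬂[38;2;23;11;9m[48;2;21;10;6m🬂[38;2;23;11;9m[48;2;21;10;6m🬂[38;2;23;11;9m[48;2;21;10;6m🬂[38;2;33;79;33m[48;2;21;10;6m🬂[38;2;23;11;9m[48;2;21;10;6m🬂[38;2;23;11;9m[48;2;21;10;6m🬂[38;2;23;11;9m[48;2;21;10;6m🬂[38;2;23;11;9m[48;2;21;10;6m🬂[38;2;23;11;9m[48;2;21;10;6m🬂[0m
</frame>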